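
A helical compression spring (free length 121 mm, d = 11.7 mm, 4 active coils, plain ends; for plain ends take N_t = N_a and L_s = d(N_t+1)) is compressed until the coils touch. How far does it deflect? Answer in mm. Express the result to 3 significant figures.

N_t = 4; L_s = 11.7·5 = 58.5 mm
δ_solid = L₀ − L_s = 121 − 58.5 = 62.5 mm

62.5 mm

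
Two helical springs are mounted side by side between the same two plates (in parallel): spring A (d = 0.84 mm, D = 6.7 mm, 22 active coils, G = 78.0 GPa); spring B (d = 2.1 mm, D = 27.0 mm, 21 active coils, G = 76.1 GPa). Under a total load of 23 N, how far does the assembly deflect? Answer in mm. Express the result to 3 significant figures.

19.5 mm

k_A = Gd⁴/(8D³N_a) = (78.0×10³)(0.84⁴)/(8·6.7³·22) = 0.73363 N/mm
k_B = Gd⁴/(8D³N_a) = (76.1×10³)(2.1⁴)/(8·27.0³·21) = 0.44757 N/mm
Parallel: k_eq = 0.73363 + 0.44757 = 1.1812 N/mm
δ = F/k_eq = 23/1.1812 = 19.472 mm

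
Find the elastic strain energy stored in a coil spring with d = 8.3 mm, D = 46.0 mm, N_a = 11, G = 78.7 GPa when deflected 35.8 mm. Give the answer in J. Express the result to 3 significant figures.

k = Gd⁴/(8D³N_a) = (78.7×10³)(8.3⁴)/(8·46.0³·11) = 43.604 N/mm
U = ½kδ² = 0.5 × 43.604 × 35.8² = 27943 N·mm = 27.943 J

27.9 J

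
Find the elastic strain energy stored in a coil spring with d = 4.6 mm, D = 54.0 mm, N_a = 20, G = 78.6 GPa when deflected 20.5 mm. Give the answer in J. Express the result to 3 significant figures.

k = Gd⁴/(8D³N_a) = (78.6×10³)(4.6⁴)/(8·54.0³·20) = 1.3969 N/mm
U = ½kδ² = 0.5 × 1.3969 × 20.5² = 293.52 N·mm = 0.29352 J

0.294 J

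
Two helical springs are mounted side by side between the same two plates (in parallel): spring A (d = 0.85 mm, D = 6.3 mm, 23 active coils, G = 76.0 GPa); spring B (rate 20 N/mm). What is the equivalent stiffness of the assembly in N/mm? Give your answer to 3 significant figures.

k_A = Gd⁴/(8D³N_a) = (76.0×10³)(0.85⁴)/(8·6.3³·23) = 0.86228 N/mm
Parallel: k_eq = 0.86228 + 20 = 20.862 N/mm

20.9 N/mm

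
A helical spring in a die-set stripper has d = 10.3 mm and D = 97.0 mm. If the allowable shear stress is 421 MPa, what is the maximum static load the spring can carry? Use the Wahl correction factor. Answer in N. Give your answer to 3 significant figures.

1610 N

C = D/d = 97.0/10.3 = 9.4175
K_W = (4C−1)/(4C−4) + 0.615/C = 36.670/33.670 + 0.0653 = 1.1544
τ_max = K·8FD/(πd³) → F_max = τ_allow·πd³/(8DK)
F_max = 421·π·10.3³/(8·97.0·1.1544) = 1.4453e+06/895.82 = 1613.3 N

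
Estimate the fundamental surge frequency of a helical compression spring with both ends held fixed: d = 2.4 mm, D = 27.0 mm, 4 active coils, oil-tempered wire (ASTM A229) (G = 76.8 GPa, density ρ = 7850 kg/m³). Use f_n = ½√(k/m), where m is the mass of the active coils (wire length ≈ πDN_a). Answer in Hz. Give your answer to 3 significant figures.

290 Hz

k = Gd⁴/(8D³N_a) = (76.8×10³)(2.4⁴)/(8·27.0³·4) = 4.0454 N/mm = 4045.4 N/m
Wire length L = πDN_a = π·27.0·4 = 339.29 mm
m = ρ·(πd²/4)·L = 7850 × 4.5239×10⁻⁶ m² × 0.33929 m = 0.012049 kg
f_n = ½√(k/m) = 0.5·√(4045.4/0.012049) = 0.5·√(3.3574e+05) = 289.72 Hz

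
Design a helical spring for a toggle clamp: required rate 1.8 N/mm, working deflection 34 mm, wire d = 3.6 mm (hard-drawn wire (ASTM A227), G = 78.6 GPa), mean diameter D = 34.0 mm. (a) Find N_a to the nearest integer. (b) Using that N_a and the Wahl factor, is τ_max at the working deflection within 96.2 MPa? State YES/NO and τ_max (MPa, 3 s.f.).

N_a = Gd⁴/(8D³k) = (78.6×10³)(3.6⁴)/(8·34.0³·1.8) = 23.33 → N_a = 23
Actual rate k = Gd⁴/(8D³·23) = 1.8255 N/mm
Working load F = kδ = 1.8255·34 = 62.066 N
C = 34.0/3.6 = 9.4444; K_W = (4C−1)/(4C−4)+0.615/C = 1.1539
τ_max = K_W·8FD/(πd³) = 1.1539·115.18 = 132.91 MPa
τ_max > 96.2 MPa → exceeds allowable

(a) 23 coils; (b) NO, τ_max = 133 MPa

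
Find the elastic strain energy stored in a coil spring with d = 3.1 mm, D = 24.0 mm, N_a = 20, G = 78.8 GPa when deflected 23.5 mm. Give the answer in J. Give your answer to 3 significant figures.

0.909 J

k = Gd⁴/(8D³N_a) = (78.8×10³)(3.1⁴)/(8·24.0³·20) = 3.2902 N/mm
U = ½kδ² = 0.5 × 3.2902 × 23.5² = 908.5 N·mm = 0.9085 J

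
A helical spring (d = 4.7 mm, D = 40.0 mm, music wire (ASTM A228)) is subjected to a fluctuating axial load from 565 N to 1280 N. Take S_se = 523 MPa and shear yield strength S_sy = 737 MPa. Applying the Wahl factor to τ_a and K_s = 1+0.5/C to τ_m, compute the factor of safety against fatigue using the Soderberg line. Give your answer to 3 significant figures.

0.479

C = D/d = 40.0/4.7 = 8.5106; K_W = (4C−1)/(4C−4)+0.615/C = 1.1721; K_s = 1+0.5/C = 1.0588
F_a = (F_max−F_min)/2 = 357.5 N; F_m = (F_max+F_min)/2 = 922.5 N
τ_a = K_W·8F_aD/(πd³) = 1.1721 × 350.74 = 411.11 MPa
τ_m = K_s·8F_mD/(πd³) = 1.0588 × 905.05 = 958.22 MPa
Soderberg: 1/n_f = τ_a/S_se + τ_m/S_sy = 411.11/523 + 958.22/737 = 0.78606 + 1.30017 = 2.0862
n_f = 1/2.0862 = 0.4793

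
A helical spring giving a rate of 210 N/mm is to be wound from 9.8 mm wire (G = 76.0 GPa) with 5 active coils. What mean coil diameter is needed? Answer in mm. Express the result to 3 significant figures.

43.7 mm

D = (Gd⁴/(8N_a·k))^(1/3) = (76.0×10³·9.8⁴/(8·5·210))^(1/3)
  = (83452.4)^(1/3) = 43.6998 mm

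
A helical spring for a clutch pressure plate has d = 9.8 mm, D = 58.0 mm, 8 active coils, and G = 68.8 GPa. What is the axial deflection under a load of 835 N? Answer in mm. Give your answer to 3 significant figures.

16.4 mm

k = Gd⁴/(8D³N_a) = (68.8×10³)(9.8⁴)/(8·58.0³·8) = 50.819 N/mm
δ = F/k = 835 / 50.819 = 16.431 mm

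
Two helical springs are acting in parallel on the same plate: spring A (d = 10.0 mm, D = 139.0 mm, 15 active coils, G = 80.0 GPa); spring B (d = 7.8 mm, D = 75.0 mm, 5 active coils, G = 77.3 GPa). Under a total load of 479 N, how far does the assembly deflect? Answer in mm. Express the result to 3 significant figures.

k_A = Gd⁴/(8D³N_a) = (80.0×10³)(10.0⁴)/(8·139.0³·15) = 2.4824 N/mm
k_B = Gd⁴/(8D³N_a) = (77.3×10³)(7.8⁴)/(8·75.0³·5) = 16.956 N/mm
Parallel: k_eq = 2.4824 + 16.956 = 19.438 N/mm
δ = F/k_eq = 479/19.438 = 24.642 mm

24.6 mm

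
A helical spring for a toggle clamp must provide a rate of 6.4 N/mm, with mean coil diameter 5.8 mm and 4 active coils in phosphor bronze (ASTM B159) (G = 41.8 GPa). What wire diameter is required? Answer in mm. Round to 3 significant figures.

0.989 mm

d = (8D³N_a·k / G)^(1/4) = (8·5.8³·4·6.4 / (41.8×10³))^0.25
  = (0.95596)^0.25 = 0.9888 mm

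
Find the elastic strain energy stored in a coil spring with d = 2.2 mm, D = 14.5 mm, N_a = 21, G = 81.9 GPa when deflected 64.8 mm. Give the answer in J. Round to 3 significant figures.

k = Gd⁴/(8D³N_a) = (81.9×10³)(2.2⁴)/(8·14.5³·21) = 3.7459 N/mm
U = ½kδ² = 0.5 × 3.7459 × 64.8² = 7864.7 N·mm = 7.8647 J

7.86 J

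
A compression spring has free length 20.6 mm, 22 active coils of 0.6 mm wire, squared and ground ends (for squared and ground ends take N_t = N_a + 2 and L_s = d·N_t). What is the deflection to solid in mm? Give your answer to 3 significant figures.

6.20 mm

N_t = 24; L_s = 0.6·24 = 14.4 mm
δ_solid = L₀ − L_s = 20.6 − 14.4 = 6.2 mm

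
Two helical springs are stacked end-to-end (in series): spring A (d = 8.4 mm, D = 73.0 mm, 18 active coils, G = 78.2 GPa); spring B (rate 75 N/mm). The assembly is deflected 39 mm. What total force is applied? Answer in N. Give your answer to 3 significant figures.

248 N

k_A = Gd⁴/(8D³N_a) = (78.2×10³)(8.4⁴)/(8·73.0³·18) = 6.9501 N/mm
Series: 1/k_eq = 1/6.9501 + 1/75 = 0.15722; k_eq = 6.3607 N/mm
F = k_eq·δ = 6.3607·39 = 248.07 N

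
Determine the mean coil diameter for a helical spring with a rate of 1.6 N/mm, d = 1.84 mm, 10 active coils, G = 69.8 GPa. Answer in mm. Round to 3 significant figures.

D = (Gd⁴/(8N_a·k))^(1/3) = (69.8×10³·1.84⁴/(8·10·1.6))^(1/3)
  = (6250.53)^(1/3) = 18.4207 mm

18.4 mm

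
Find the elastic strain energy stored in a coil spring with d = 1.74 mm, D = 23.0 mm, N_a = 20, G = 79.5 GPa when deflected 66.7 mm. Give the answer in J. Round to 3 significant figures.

0.833 J

k = Gd⁴/(8D³N_a) = (79.5×10³)(1.74⁴)/(8·23.0³·20) = 0.37434 N/mm
U = ½kδ² = 0.5 × 0.37434 × 66.7² = 832.69 N·mm = 0.83269 J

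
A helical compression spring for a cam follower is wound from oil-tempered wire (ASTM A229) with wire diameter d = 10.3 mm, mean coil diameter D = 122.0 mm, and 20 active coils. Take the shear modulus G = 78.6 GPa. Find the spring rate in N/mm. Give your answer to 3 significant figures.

3.04 N/mm

k = Gd⁴/(8D³N_a) = (78.6×10³ × 10.3⁴) / (8 × 122.0³ × 20)
  = 8.8465e+08 / 2.90536e+08 = 3.0449 N/mm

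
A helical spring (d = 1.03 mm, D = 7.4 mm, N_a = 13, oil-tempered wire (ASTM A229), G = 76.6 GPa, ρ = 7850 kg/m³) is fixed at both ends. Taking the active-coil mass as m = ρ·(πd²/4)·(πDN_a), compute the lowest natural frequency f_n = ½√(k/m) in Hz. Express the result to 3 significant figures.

k = Gd⁴/(8D³N_a) = (76.6×10³)(1.03⁴)/(8·7.4³·13) = 2.0457 N/mm = 2045.7 N/m
Wire length L = πDN_a = π·7.4·13 = 302.22 mm
m = ρ·(πd²/4)·L = 7850 × 0.83323×10⁻⁶ m² × 0.30222 m = 0.0019768 kg
f_n = ½√(k/m) = 0.5·√(2045.7/0.0019768) = 0.5·√(1.0349e+06) = 508.65 Hz

509 Hz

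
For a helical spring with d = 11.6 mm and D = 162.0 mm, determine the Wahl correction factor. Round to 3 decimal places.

1.102

C = D/d = 162.0/11.6 = 13.9655
K_W = (4C−1)/(4C−4) + 0.615/C = 54.862/51.862 + 0.0440 = 1.1019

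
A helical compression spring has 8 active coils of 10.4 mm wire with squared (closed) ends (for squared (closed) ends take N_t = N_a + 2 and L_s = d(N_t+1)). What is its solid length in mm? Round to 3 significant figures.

squared (closed) ends: N_t = N_a + 2 = 8 + 2 = 10
L_s = d·(N_t+1) = 10.4 × 11 = 114.4 mm

114 mm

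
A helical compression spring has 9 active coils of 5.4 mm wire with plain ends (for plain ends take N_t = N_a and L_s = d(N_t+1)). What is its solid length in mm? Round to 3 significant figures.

plain ends: N_t = N_a = 9
L_s = d·(N_t+1) = 5.4 × 10 = 54 mm

54.0 mm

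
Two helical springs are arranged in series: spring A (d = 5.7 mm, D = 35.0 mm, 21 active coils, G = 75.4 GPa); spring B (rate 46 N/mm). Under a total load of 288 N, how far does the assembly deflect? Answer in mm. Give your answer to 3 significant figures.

k_A = Gd⁴/(8D³N_a) = (75.4×10³)(5.7⁴)/(8·35.0³·21) = 11.05 N/mm
Series: 1/k_eq = 1/11.05 + 1/46 = 0.11224; k_eq = 8.9096 N/mm
δ = F/k_eq = 288/8.9096 = 32.325 mm

32.3 mm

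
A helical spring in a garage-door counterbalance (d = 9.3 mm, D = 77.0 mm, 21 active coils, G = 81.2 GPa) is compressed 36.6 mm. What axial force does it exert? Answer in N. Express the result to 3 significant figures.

290 N

k = Gd⁴/(8D³N_a) = (81.2×10³)(9.3⁴)/(8·77.0³·21) = 7.9197 N/mm
F = k·δ = 7.9197 × 36.6 = 289.86 N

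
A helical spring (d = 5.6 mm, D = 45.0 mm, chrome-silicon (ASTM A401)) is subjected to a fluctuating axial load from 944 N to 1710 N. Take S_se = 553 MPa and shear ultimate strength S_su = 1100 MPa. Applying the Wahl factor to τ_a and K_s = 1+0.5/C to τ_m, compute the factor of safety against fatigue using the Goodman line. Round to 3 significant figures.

0.729

C = D/d = 45.0/5.6 = 8.0357; K_W = (4C−1)/(4C−4)+0.615/C = 1.1831; K_s = 1+0.5/C = 1.0622
F_a = (F_max−F_min)/2 = 383 N; F_m = (F_max+F_min)/2 = 1327 N
τ_a = K_W·8F_aD/(πd³) = 1.1831 × 249.91 = 295.68 MPa
τ_m = K_s·8F_mD/(πd³) = 1.0622 × 865.88 = 919.76 MPa
Goodman: 1/n_f = τ_a/S_se + τ_m/S_su = 295.68/553 + 919.76/1100 = 0.53468 + 0.83615 = 1.3708
n_f = 1/1.3708 = 0.7295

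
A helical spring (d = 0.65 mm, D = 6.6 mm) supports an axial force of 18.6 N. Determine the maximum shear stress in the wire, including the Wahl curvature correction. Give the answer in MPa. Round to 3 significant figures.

Spring index C = D/d = 6.6/0.65 = 10.1538
K_W = (4C−1)/(4C−4) + 0.615/C = 39.615/36.615 + 0.0606 = 1.1425
τ₀ = 8FD/(πd³) = 8·18.6·6.6/(π·0.65³) = 982.08/0.86276 = 1138.3 MPa
τ_max = K·τ₀ = 1.1425 × 1138.3 = 1300.5 MPa

1300 MPa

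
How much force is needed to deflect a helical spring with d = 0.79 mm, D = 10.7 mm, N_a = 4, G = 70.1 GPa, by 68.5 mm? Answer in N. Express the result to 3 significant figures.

47.7 N

k = Gd⁴/(8D³N_a) = (70.1×10³)(0.79⁴)/(8·10.7³·4) = 0.69651 N/mm
F = k·δ = 0.69651 × 68.5 = 47.711 N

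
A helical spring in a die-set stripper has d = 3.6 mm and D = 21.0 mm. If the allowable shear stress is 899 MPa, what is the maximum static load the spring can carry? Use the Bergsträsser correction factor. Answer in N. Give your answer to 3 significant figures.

630 N

C = D/d = 21.0/3.6 = 5.8333
K_B = (4C+2)/(4C−3) = 25.333/20.333 = 1.2459
τ_max = K·8FD/(πd³) → F_max = τ_allow·πd³/(8DK)
F_max = 899·π·3.6³/(8·21.0·1.2459) = 1.3177e+05/209.31 = 629.54 N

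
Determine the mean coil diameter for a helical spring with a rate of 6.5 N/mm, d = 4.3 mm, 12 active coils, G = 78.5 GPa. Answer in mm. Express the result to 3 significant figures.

35.0 mm

D = (Gd⁴/(8N_a·k))^(1/3) = (78.5×10³·4.3⁴/(8·12·6.5))^(1/3)
  = (43009)^(1/3) = 35.0364 mm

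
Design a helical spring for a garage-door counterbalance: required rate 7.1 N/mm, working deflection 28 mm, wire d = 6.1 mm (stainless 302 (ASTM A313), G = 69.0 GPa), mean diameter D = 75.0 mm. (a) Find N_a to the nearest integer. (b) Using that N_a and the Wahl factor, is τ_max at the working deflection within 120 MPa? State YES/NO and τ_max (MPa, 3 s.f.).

N_a = Gd⁴/(8D³k) = (69.0×10³)(6.1⁴)/(8·75.0³·7.1) = 3.987 → N_a = 4
Actual rate k = Gd⁴/(8D³·4) = 7.0768 N/mm
Working load F = kδ = 7.0768·28 = 198.15 N
C = 75.0/6.1 = 12.2951; K_W = (4C−1)/(4C−4)+0.615/C = 1.1164
τ_max = K_W·8FD/(πd³) = 1.1164·166.73 = 186.14 MPa
τ_max > 120 MPa → exceeds allowable

(a) 4 coils; (b) NO, τ_max = 186 MPa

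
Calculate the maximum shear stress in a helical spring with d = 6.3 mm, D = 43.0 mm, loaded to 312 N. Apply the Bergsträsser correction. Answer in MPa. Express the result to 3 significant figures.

Spring index C = D/d = 43.0/6.3 = 6.8254
K_B = (4C+2)/(4C−3) = 29.302/24.302 = 1.2057
τ₀ = 8FD/(πd³) = 8·312·43.0/(π·6.3³) = 107328/785.55 = 136.63 MPa
τ_max = K·τ₀ = 1.2057 × 136.63 = 164.74 MPa

165 MPa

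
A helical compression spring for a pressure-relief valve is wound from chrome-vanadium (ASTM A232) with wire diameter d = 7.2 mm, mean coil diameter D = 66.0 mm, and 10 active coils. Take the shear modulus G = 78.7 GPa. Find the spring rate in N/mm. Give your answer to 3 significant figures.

9.20 N/mm

k = Gd⁴/(8D³N_a) = (78.7×10³ × 7.2⁴) / (8 × 66.0³ × 10)
  = 2.11497e+08 / 2.29997e+07 = 9.1957 N/mm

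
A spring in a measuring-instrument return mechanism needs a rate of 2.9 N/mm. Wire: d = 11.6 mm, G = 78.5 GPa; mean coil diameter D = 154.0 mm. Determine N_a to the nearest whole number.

N_a = Gd⁴/(8D³k) = (78.5×10³ × 11.6⁴)/(8 × 154.0³ × 2.9)
    = 1.42135e+09 / 8.47325e+07 = 16.77 → 17 coils

17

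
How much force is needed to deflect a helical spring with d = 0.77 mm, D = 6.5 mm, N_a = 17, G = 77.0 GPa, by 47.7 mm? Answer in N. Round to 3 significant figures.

k = Gd⁴/(8D³N_a) = (77.0×10³)(0.77⁴)/(8·6.5³·17) = 0.72473 N/mm
F = k·δ = 0.72473 × 47.7 = 34.569 N

34.6 N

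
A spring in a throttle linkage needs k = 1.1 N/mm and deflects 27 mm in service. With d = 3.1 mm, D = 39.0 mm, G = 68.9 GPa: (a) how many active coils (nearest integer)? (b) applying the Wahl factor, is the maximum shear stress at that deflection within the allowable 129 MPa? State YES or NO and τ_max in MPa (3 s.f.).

N_a = Gd⁴/(8D³k) = (68.9×10³)(3.1⁴)/(8·39.0³·1.1) = 12.19 → N_a = 12
Actual rate k = Gd⁴/(8D³·12) = 1.1174 N/mm
Working load F = kδ = 1.1174·27 = 30.169 N
C = 39.0/3.1 = 12.5806; K_W = (4C−1)/(4C−4)+0.615/C = 1.1136
τ_max = K_W·8FD/(πd³) = 1.1136·100.57 = 112 MPa
τ_max ≤ 129 MPa → acceptable

(a) 12 coils; (b) YES, τ_max = 112 MPa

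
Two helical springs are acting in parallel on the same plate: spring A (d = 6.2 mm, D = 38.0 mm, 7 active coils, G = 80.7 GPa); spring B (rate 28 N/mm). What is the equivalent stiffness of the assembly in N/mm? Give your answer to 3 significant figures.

66.8 N/mm

k_A = Gd⁴/(8D³N_a) = (80.7×10³)(6.2⁴)/(8·38.0³·7) = 38.806 N/mm
Parallel: k_eq = 38.806 + 28 = 66.806 N/mm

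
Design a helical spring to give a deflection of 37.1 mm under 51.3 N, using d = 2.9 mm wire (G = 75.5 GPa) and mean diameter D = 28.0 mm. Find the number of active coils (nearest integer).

22

Required rate k = F/δ = 51.3/37.1 = 1.3827 N/mm
N_a = Gd⁴/(8D³k) = (75.5×10³ × 2.9⁴)/(8 × 28.0³ × 1.3827)
    = 5.33997e+06 / 242833 = 21.99 → 22 coils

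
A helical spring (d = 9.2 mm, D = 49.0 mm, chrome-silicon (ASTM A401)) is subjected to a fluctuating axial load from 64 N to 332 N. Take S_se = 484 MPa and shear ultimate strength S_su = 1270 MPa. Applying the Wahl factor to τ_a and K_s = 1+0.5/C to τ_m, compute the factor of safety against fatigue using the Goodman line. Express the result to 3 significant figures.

11.8

C = D/d = 49.0/9.2 = 5.3261; K_W = (4C−1)/(4C−4)+0.615/C = 1.2888; K_s = 1+0.5/C = 1.0939
F_a = (F_max−F_min)/2 = 134 N; F_m = (F_max+F_min)/2 = 198 N
τ_a = K_W·8F_aD/(πd³) = 1.2888 × 21.472 = 27.674 MPa
τ_m = K_s·8F_mD/(πd³) = 1.0939 × 31.728 = 34.706 MPa
Goodman: 1/n_f = τ_a/S_se + τ_m/S_su = 27.674/484 + 34.706/1270 = 0.05718 + 0.02733 = 0.084506
n_f = 1/0.084506 = 11.83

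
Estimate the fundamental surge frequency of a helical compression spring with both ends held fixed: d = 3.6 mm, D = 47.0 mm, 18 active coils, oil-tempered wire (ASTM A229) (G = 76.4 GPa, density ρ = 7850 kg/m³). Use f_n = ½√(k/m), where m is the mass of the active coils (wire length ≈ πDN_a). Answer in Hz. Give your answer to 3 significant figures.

k = Gd⁴/(8D³N_a) = (76.4×10³)(3.6⁴)/(8·47.0³·18) = 0.85832 N/mm = 858.32 N/m
Wire length L = πDN_a = π·47.0·18 = 2657.8 mm
m = ρ·(πd²/4)·L = 7850 × 10.179×10⁻⁶ m² × 2.6578 m = 0.21237 kg
f_n = ½√(k/m) = 0.5·√(858.32/0.21237) = 0.5·√(4041.7) = 31.787 Hz

31.8 Hz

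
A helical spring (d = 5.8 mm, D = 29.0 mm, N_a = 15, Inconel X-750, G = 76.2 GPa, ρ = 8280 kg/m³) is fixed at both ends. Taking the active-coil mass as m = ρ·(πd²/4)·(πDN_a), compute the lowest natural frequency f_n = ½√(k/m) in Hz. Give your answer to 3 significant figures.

157 Hz

k = Gd⁴/(8D³N_a) = (76.2×10³)(5.8⁴)/(8·29.0³·15) = 29.464 N/mm = 29464 N/m
Wire length L = πDN_a = π·29.0·15 = 1366.6 mm
m = ρ·(πd²/4)·L = 8280 × 26.421×10⁻⁶ m² × 1.3666 m = 0.29896 kg
f_n = ½√(k/m) = 0.5·√(29464/0.29896) = 0.5·√(98554) = 156.97 Hz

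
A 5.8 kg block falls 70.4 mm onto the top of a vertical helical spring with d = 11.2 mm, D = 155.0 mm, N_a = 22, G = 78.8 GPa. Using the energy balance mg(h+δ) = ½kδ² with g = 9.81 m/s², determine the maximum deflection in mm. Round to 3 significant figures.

k = Gd⁴/(8D³N_a) = (78.8×10³)(11.2⁴)/(8·155.0³·22) = 1.8919 N/mm
W = mg = 5.8 × 9.81 = 56.898 N
½kδ² − Wδ − Wh = 0 → δ = (W + √(W² + 2kWh))/k
δ = (56.898 + √(3237.4 + 15156.2))/1.8919 = (56.898 + 135.62)/1.8919 = 101.76 mm

102 mm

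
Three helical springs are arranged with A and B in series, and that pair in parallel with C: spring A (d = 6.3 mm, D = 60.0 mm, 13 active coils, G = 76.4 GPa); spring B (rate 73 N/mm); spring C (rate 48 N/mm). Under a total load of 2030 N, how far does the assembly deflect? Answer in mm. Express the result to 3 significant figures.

k_A = Gd⁴/(8D³N_a) = (76.4×10³)(6.3⁴)/(8·60.0³·13) = 5.3576 N/mm
Springs A,B series: k_AB = 1/(1/5.3576+1/73) = 4.9913 N/mm; parallel with C: k_eq = 4.9913+48 = 52.991 N/mm
δ = F/k_eq = 2030/52.991 = 38.308 mm

38.3 mm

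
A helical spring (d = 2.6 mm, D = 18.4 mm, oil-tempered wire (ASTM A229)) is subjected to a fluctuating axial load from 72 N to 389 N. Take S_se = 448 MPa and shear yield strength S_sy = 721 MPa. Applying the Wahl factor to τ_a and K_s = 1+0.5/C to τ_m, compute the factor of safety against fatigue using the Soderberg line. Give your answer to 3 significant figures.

C = D/d = 18.4/2.6 = 7.0769; K_W = (4C−1)/(4C−4)+0.615/C = 1.2103; K_s = 1+0.5/C = 1.0707
F_a = (F_max−F_min)/2 = 158.5 N; F_m = (F_max+F_min)/2 = 230.5 N
τ_a = K_W·8F_aD/(πd³) = 1.2103 × 422.54 = 511.41 MPa
τ_m = K_s·8F_mD/(πd³) = 1.0707 × 614.48 = 657.9 MPa
Soderberg: 1/n_f = τ_a/S_se + τ_m/S_sy = 511.41/448 + 657.9/721 = 1.14154 + 0.91248 = 2.054
n_f = 1/2.054 = 0.4869

0.487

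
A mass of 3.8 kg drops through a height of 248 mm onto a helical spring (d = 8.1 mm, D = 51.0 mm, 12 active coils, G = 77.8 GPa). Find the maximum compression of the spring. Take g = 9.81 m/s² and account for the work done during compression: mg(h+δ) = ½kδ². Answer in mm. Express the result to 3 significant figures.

28.0 mm

k = Gd⁴/(8D³N_a) = (77.8×10³)(8.1⁴)/(8·51.0³·12) = 26.299 N/mm
W = mg = 3.8 × 9.81 = 37.278 N
½kδ² − Wδ − Wh = 0 → δ = (W + √(W² + 2kWh))/k
δ = (37.278 + √(1389.6 + 486264))/26.299 = (37.278 + 698.32)/26.299 = 27.971 mm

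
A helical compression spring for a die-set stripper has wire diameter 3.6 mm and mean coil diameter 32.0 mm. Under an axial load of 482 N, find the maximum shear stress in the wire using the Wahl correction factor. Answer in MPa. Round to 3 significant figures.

Spring index C = D/d = 32.0/3.6 = 8.8889
K_W = (4C−1)/(4C−4) + 0.615/C = 34.556/31.556 + 0.0692 = 1.1643
τ₀ = 8FD/(πd³) = 8·482·32.0/(π·3.6³) = 123392/146.57 = 841.84 MPa
τ_max = K·τ₀ = 1.1643 × 841.84 = 980.12 MPa

980 MPa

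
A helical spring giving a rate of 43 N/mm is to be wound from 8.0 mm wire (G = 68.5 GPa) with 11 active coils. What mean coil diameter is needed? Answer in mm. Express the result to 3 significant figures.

42.0 mm

D = (Gd⁴/(8N_a·k))^(1/3) = (68.5×10³·8.0⁴/(8·11·43))^(1/3)
  = (74148)^(1/3) = 42.0113 mm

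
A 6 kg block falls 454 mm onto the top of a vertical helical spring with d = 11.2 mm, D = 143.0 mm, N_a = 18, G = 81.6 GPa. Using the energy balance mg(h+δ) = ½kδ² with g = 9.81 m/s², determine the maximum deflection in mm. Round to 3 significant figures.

153 mm

k = Gd⁴/(8D³N_a) = (81.6×10³)(11.2⁴)/(8·143.0³·18) = 3.0492 N/mm
W = mg = 6 × 9.81 = 58.86 N
½kδ² − Wδ − Wh = 0 → δ = (W + √(W² + 2kWh))/k
δ = (58.86 + √(3464.5 + 162966))/3.0492 = (58.86 + 407.96)/3.0492 = 153.09 mm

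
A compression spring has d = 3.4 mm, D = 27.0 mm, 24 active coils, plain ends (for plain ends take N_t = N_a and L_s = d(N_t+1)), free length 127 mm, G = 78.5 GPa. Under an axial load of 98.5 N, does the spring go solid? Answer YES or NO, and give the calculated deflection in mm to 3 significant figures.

NO, δ = 35.5 mm

k = Gd⁴/(8D³N_a) = (78.5×10³)(3.4⁴)/(8·27.0³·24) = 2.7758 N/mm
N_t = 24; L_s = 3.4·25 = 85 mm; δ_solid = L₀ − L_s = 127 − 85 = 42 mm
δ = F/k = 98.5/2.7758 = 35.485 mm
δ < δ_solid → spring does not go solid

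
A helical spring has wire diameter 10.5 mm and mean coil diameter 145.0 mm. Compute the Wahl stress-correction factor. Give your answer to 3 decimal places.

C = D/d = 145.0/10.5 = 13.8095
K_W = (4C−1)/(4C−4) + 0.615/C = 54.238/51.238 + 0.0445 = 1.1031

1.103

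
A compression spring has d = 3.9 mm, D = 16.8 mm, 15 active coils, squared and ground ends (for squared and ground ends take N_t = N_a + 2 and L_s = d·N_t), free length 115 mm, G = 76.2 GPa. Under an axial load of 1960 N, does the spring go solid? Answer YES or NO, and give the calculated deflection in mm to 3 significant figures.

k = Gd⁴/(8D³N_a) = (76.2×10³)(3.9⁴)/(8·16.8³·15) = 30.982 N/mm
N_t = 17; L_s = 3.9·17 = 66.3 mm; δ_solid = L₀ − L_s = 115 − 66.3 = 48.7 mm
δ = F/k = 1960/30.982 = 63.263 mm
δ ≥ δ_solid → spring goes solid

YES, δ = 63.3 mm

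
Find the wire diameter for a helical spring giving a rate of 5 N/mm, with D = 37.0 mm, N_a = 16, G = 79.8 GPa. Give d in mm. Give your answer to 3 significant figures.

4.49 mm

d = (8D³N_a·k / G)^(1/4) = (8·37.0³·16·5 / (79.8×10³))^0.25
  = (406.24)^0.25 = 4.4895 mm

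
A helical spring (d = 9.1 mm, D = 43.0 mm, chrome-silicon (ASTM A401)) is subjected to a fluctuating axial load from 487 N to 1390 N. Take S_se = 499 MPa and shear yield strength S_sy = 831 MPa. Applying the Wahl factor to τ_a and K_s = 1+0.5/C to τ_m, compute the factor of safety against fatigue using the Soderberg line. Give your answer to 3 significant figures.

2.80

C = D/d = 43.0/9.1 = 4.7253; K_W = (4C−1)/(4C−4)+0.615/C = 1.3315; K_s = 1+0.5/C = 1.1058
F_a = (F_max−F_min)/2 = 451.5 N; F_m = (F_max+F_min)/2 = 938.5 N
τ_a = K_W·8F_aD/(πd³) = 1.3315 × 65.606 = 87.353 MPa
τ_m = K_s·8F_mD/(πd³) = 1.1058 × 136.37 = 150.8 MPa
Soderberg: 1/n_f = τ_a/S_se + τ_m/S_sy = 87.353/499 + 150.8/831 = 0.17506 + 0.18147 = 0.35652
n_f = 1/0.35652 = 2.805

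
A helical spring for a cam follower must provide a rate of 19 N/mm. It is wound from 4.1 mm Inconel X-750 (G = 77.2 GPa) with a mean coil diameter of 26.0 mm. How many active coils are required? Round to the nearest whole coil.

8

N_a = Gd⁴/(8D³k) = (77.2×10³ × 4.1⁴)/(8 × 26.0³ × 19)
    = 2.18149e+07 / 2.67155e+06 = 8.166 → 8 coils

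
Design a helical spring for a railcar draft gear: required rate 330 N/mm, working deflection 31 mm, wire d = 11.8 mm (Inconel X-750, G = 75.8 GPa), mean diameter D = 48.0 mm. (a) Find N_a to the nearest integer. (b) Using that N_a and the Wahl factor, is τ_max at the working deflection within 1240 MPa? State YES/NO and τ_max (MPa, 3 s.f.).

(a) 5 coils; (b) YES, τ_max = 1070 MPa

N_a = Gd⁴/(8D³k) = (75.8×10³)(11.8⁴)/(8·48.0³·330) = 5.033 → N_a = 5
Actual rate k = Gd⁴/(8D³·5) = 332.21 N/mm
Working load F = kδ = 332.21·31 = 10299 N
C = 48.0/11.8 = 4.0678; K_W = (4C−1)/(4C−4)+0.615/C = 1.3957
τ_max = K_W·8FD/(πd³) = 1.3957·766.14 = 1069.3 MPa
τ_max ≤ 1240 MPa → acceptable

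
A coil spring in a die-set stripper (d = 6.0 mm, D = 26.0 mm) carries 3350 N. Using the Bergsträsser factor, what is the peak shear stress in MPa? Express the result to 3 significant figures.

1390 MPa

Spring index C = D/d = 26.0/6.0 = 4.3333
K_B = (4C+2)/(4C−3) = 19.333/14.333 = 1.3488
τ₀ = 8FD/(πd³) = 8·3350·26.0/(π·6.0³) = 696800/678.58 = 1026.8 MPa
τ_max = K·τ₀ = 1.3488 × 1026.8 = 1385 MPa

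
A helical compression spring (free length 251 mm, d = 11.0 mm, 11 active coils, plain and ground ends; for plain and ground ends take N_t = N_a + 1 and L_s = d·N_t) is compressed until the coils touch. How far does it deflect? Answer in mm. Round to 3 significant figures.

119 mm

N_t = 12; L_s = 11.0·12 = 132 mm
δ_solid = L₀ − L_s = 251 − 132 = 119 mm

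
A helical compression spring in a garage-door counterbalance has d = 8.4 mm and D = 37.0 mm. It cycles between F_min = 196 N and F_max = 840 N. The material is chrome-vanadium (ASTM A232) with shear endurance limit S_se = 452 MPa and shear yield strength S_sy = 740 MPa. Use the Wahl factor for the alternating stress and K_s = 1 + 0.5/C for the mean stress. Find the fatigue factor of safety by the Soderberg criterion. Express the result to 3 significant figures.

C = D/d = 37.0/8.4 = 4.4048; K_W = (4C−1)/(4C−4)+0.615/C = 1.3599; K_s = 1+0.5/C = 1.1135
F_a = (F_max−F_min)/2 = 322 N; F_m = (F_max+F_min)/2 = 518 N
τ_a = K_W·8F_aD/(πd³) = 1.3599 × 51.187 = 69.609 MPa
τ_m = K_s·8F_mD/(πd³) = 1.1135 × 82.344 = 91.692 MPa
Soderberg: 1/n_f = τ_a/S_se + τ_m/S_sy = 69.609/452 + 91.692/740 = 0.15400 + 0.12391 = 0.27791
n_f = 1/0.27791 = 3.598

3.60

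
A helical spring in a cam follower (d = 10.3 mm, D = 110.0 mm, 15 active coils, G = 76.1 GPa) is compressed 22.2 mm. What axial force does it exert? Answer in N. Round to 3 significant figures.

119 N

k = Gd⁴/(8D³N_a) = (76.1×10³)(10.3⁴)/(8·110.0³·15) = 5.3626 N/mm
F = k·δ = 5.3626 × 22.2 = 119.05 N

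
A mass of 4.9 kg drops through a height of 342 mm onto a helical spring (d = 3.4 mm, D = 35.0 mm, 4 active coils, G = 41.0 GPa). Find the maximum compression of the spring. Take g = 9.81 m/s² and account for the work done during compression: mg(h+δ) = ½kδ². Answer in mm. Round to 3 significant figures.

104 mm

k = Gd⁴/(8D³N_a) = (41.0×10³)(3.4⁴)/(8·35.0³·4) = 3.9934 N/mm
W = mg = 4.9 × 9.81 = 48.069 N
½kδ² − Wδ − Wh = 0 → δ = (W + √(W² + 2kWh))/k
δ = (48.069 + √(2310.6 + 131301))/3.9934 = (48.069 + 365.53)/3.9934 = 103.57 mm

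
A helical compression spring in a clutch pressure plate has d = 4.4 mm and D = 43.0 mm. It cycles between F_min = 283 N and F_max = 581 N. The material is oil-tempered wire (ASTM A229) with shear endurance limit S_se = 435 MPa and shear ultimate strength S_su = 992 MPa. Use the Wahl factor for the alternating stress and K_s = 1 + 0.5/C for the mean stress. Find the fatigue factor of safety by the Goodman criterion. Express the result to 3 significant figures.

C = D/d = 43.0/4.4 = 9.7727; K_W = (4C−1)/(4C−4)+0.615/C = 1.1484; K_s = 1+0.5/C = 1.0512
F_a = (F_max−F_min)/2 = 149 N; F_m = (F_max+F_min)/2 = 432 N
τ_a = K_W·8F_aD/(πd³) = 1.1484 × 191.53 = 219.96 MPa
τ_m = K_s·8F_mD/(πd³) = 1.0512 × 555.31 = 583.72 MPa
Goodman: 1/n_f = τ_a/S_se + τ_m/S_su = 219.96/435 + 583.72/992 = 0.50565 + 0.58843 = 1.0941
n_f = 1/1.0941 = 0.914

0.914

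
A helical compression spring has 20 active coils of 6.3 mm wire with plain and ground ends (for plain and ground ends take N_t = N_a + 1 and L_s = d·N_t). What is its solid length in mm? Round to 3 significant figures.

132 mm

plain and ground ends: N_t = N_a + 1 = 20 + 1 = 21
L_s = d·N_t = 6.3 × 21 = 132.3 mm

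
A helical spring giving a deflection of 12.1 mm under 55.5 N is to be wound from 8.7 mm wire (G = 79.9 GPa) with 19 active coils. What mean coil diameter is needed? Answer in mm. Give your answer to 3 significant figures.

Required rate k = F/δ = 55.5/12.1 = 4.5868 N/mm
D = (Gd⁴/(8N_a·k))^(1/3) = (79.9×10³·8.7⁴/(8·19·4.5868))^(1/3)
  = (656557)^(1/3) = 86.9142 mm

86.9 mm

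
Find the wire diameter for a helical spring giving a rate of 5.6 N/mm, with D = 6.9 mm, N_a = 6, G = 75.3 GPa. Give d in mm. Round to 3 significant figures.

d = (8D³N_a·k / G)^(1/4) = (8·6.9³·6·5.6 / (75.3×10³))^0.25
  = (1.1727)^0.25 = 1.0406 mm

1.04 mm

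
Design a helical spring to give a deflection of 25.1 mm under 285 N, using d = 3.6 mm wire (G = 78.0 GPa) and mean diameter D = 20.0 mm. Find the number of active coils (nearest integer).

18

Required rate k = F/δ = 285/25.1 = 11.355 N/mm
N_a = Gd⁴/(8D³k) = (78.0×10³ × 3.6⁴)/(8 × 20.0³ × 11.355)
    = 1.3101e+07 / 726693 = 18.03 → 18 coils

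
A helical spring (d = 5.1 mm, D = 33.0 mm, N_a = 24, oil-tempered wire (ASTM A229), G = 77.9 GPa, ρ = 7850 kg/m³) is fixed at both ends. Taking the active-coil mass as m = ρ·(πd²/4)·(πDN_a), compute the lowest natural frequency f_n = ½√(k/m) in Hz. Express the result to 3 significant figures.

k = Gd⁴/(8D³N_a) = (77.9×10³)(5.1⁴)/(8·33.0³·24) = 7.6379 N/mm = 7637.9 N/m
Wire length L = πDN_a = π·33.0·24 = 2488.1 mm
m = ρ·(πd²/4)·L = 7850 × 20.428×10⁻⁶ m² × 2.4881 m = 0.399 kg
f_n = ½√(k/m) = 0.5·√(7637.9/0.399) = 0.5·√(19143) = 69.178 Hz

69.2 Hz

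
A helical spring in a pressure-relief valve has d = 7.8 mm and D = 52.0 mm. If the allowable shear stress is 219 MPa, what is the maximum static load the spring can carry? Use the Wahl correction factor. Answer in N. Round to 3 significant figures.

641 N

C = D/d = 52.0/7.8 = 6.6667
K_W = (4C−1)/(4C−4) + 0.615/C = 25.667/22.667 + 0.0922 = 1.2246
τ_max = K·8FD/(πd³) → F_max = τ_allow·πd³/(8DK)
F_max = 219·π·7.8³/(8·52.0·1.2246) = 3.265e+05/509.43 = 640.9 N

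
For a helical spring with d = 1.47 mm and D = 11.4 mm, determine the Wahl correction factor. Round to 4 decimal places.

C = D/d = 11.4/1.47 = 7.7551
K_W = (4C−1)/(4C−4) + 0.615/C = 30.020/27.020 + 0.0793 = 1.1903

1.1903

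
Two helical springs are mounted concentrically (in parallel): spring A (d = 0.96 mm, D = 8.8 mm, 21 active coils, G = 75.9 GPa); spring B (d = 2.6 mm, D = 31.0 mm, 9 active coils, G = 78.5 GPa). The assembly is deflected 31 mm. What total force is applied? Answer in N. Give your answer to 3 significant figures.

k_A = Gd⁴/(8D³N_a) = (75.9×10³)(0.96⁴)/(8·8.8³·21) = 0.56308 N/mm
k_B = Gd⁴/(8D³N_a) = (78.5×10³)(2.6⁴)/(8·31.0³·9) = 1.6724 N/mm
Parallel: k_eq = 0.56308 + 1.6724 = 2.2355 N/mm
F = k_eq·δ = 2.2355·31 = 69.3 N

69.3 N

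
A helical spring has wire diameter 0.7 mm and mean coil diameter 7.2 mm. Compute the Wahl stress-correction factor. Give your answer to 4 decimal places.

1.1406

C = D/d = 7.2/0.7 = 10.2857
K_W = (4C−1)/(4C−4) + 0.615/C = 40.143/37.143 + 0.0598 = 1.1406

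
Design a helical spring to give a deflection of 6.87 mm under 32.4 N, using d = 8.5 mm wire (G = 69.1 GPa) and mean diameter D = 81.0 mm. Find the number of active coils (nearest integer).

18

Required rate k = F/δ = 32.4/6.87 = 4.7162 N/mm
N_a = Gd⁴/(8D³k) = (69.1×10³ × 8.5⁴)/(8 × 81.0³ × 4.7162)
    = 3.60706e+08 / 2.00509e+07 = 17.99 → 18 coils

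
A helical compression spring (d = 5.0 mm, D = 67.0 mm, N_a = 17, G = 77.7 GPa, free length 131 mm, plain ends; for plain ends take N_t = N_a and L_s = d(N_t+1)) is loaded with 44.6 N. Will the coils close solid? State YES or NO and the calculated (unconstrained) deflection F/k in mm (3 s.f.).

NO, δ = 37.6 mm

k = Gd⁴/(8D³N_a) = (77.7×10³)(5.0⁴)/(8·67.0³·17) = 1.1872 N/mm
N_t = 17; L_s = 5.0·18 = 90 mm; δ_solid = L₀ − L_s = 131 − 90 = 41 mm
δ = F/k = 44.6/1.1872 = 37.566 mm
δ < δ_solid → spring does not go solid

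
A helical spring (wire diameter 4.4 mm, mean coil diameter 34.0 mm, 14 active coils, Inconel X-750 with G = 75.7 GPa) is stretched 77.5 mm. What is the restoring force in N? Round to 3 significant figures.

500 N

k = Gd⁴/(8D³N_a) = (75.7×10³)(4.4⁴)/(8·34.0³·14) = 6.4454 N/mm
F = k·δ = 6.4454 × 77.5 = 499.52 N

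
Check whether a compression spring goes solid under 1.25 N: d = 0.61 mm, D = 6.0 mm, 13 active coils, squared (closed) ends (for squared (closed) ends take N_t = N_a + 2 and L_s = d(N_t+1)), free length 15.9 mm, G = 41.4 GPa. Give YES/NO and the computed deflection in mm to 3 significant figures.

NO, δ = 4.90 mm

k = Gd⁴/(8D³N_a) = (41.4×10³)(0.61⁴)/(8·6.0³·13) = 0.25517 N/mm
N_t = 15; L_s = 0.61·16 = 9.76 mm; δ_solid = L₀ − L_s = 15.9 − 9.76 = 6.14 mm
δ = F/k = 1.25/0.25517 = 4.8987 mm
δ < δ_solid → spring does not go solid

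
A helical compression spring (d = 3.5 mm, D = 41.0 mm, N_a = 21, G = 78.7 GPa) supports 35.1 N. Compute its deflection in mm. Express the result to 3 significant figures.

k = Gd⁴/(8D³N_a) = (78.7×10³)(3.5⁴)/(8·41.0³·21) = 1.02 N/mm
δ = F/k = 35.1 / 1.02 = 34.413 mm

34.4 mm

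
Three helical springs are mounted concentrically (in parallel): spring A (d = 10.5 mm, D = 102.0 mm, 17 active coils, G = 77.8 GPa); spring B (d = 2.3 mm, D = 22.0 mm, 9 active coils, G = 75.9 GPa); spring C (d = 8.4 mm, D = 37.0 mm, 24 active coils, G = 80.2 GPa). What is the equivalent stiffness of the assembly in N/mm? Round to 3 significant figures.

50.4 N/mm

k_A = Gd⁴/(8D³N_a) = (77.8×10³)(10.5⁴)/(8·102.0³·17) = 6.5524 N/mm
k_B = Gd⁴/(8D³N_a) = (75.9×10³)(2.3⁴)/(8·22.0³·9) = 2.7705 N/mm
k_C = Gd⁴/(8D³N_a) = (80.2×10³)(8.4⁴)/(8·37.0³·24) = 41.057 N/mm
Parallel: k_eq = 6.5524 + 2.7705 + 41.057 = 50.38 N/mm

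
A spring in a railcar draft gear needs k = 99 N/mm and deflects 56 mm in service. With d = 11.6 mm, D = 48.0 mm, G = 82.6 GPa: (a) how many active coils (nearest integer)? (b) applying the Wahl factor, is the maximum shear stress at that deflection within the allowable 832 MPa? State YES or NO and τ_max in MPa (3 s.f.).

(a) 17 coils; (b) YES, τ_max = 605 MPa

N_a = Gd⁴/(8D³k) = (82.6×10³)(11.6⁴)/(8·48.0³·99) = 17.08 → N_a = 17
Actual rate k = Gd⁴/(8D³·17) = 99.437 N/mm
Working load F = kδ = 99.437·56 = 5568.5 N
C = 48.0/11.6 = 4.1379; K_W = (4C−1)/(4C−4)+0.615/C = 1.3876
τ_max = K_W·8FD/(πd³) = 1.3876·436.06 = 605.09 MPa
τ_max ≤ 832 MPa → acceptable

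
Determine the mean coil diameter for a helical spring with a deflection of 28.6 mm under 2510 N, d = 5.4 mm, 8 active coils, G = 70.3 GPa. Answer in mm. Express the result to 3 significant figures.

22.0 mm

Required rate k = F/δ = 2510/28.6 = 87.762 N/mm
D = (Gd⁴/(8N_a·k))^(1/3) = (70.3×10³·5.4⁴/(8·8·87.762))^(1/3)
  = (10642.5)^(1/3) = 21.9962 mm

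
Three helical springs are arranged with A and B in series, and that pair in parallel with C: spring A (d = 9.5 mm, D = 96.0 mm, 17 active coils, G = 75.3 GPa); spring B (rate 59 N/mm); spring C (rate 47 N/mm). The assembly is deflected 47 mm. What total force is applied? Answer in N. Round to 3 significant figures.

k_A = Gd⁴/(8D³N_a) = (75.3×10³)(9.5⁴)/(8·96.0³·17) = 5.0973 N/mm
Springs A,B series: k_AB = 1/(1/5.0973+1/59) = 4.6919 N/mm; parallel with C: k_eq = 4.6919+47 = 51.692 N/mm
F = k_eq·δ = 51.692·47 = 2429.5 N

2430 N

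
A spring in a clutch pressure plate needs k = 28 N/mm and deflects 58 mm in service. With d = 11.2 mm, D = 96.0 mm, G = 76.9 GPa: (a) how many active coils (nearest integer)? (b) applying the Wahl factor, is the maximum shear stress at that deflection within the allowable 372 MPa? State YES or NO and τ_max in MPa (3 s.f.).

(a) 6 coils; (b) YES, τ_max = 337 MPa

N_a = Gd⁴/(8D³k) = (76.9×10³)(11.2⁴)/(8·96.0³·28) = 6.106 → N_a = 6
Actual rate k = Gd⁴/(8D³·6) = 28.493 N/mm
Working load F = kδ = 28.493·58 = 1652.6 N
C = 96.0/11.2 = 8.5714; K_W = (4C−1)/(4C−4)+0.615/C = 1.1708
τ_max = K_W·8FD/(πd³) = 1.1708·287.56 = 336.68 MPa
τ_max ≤ 372 MPa → acceptable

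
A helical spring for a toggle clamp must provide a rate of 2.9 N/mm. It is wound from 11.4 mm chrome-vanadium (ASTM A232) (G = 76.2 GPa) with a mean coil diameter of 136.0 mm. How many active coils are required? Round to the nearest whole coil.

22

N_a = Gd⁴/(8D³k) = (76.2×10³ × 11.4⁴)/(8 × 136.0³ × 2.9)
    = 1.28699e+09 / 5.83586e+07 = 22.05 → 22 coils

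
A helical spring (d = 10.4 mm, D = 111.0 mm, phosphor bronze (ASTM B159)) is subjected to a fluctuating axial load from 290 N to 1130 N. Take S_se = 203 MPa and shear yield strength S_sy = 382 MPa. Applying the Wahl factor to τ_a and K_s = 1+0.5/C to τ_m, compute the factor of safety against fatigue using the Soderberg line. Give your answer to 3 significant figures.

0.927

C = D/d = 111.0/10.4 = 10.6731; K_W = (4C−1)/(4C−4)+0.615/C = 1.1352; K_s = 1+0.5/C = 1.0468
F_a = (F_max−F_min)/2 = 420 N; F_m = (F_max+F_min)/2 = 710 N
τ_a = K_W·8F_aD/(πd³) = 1.1352 × 105.54 = 119.8 MPa
τ_m = K_s·8F_mD/(πd³) = 1.0468 × 178.41 = 186.77 MPa
Soderberg: 1/n_f = τ_a/S_se + τ_m/S_sy = 119.8/203 + 186.77/382 = 0.59016 + 0.48892 = 1.0791
n_f = 1/1.0791 = 0.9267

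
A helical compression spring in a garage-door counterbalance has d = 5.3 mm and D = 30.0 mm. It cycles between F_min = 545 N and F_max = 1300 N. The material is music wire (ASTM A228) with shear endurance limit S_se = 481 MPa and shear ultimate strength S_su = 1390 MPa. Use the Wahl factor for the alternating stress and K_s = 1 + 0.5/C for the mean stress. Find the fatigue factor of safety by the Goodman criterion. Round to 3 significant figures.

C = D/d = 30.0/5.3 = 5.6604; K_W = (4C−1)/(4C−4)+0.615/C = 1.2696; K_s = 1+0.5/C = 1.0883
F_a = (F_max−F_min)/2 = 377.5 N; F_m = (F_max+F_min)/2 = 922.5 N
τ_a = K_W·8F_aD/(πd³) = 1.2696 × 193.71 = 245.93 MPa
τ_m = K_s·8F_mD/(πd³) = 1.0883 × 473.37 = 515.18 MPa
Goodman: 1/n_f = τ_a/S_se + τ_m/S_su = 245.93/481 + 515.18/1390 = 0.51129 + 0.37064 = 0.88192
n_f = 1/0.88192 = 1.134

1.13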